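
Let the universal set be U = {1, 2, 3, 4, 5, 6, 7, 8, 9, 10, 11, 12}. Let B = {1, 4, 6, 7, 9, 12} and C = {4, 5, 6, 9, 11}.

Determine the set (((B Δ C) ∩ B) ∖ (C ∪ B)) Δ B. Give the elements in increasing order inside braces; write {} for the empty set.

{1, 4, 6, 7, 9, 12}

B Δ C = {1, 5, 7, 11, 12}
(B Δ C) ∩ B = {1, 7, 12}
C ∪ B = {1, 4, 5, 6, 7, 9, 11, 12}
((B Δ C) ∩ B) ∖ (C ∪ B) = {}
(((B Δ C) ∩ B) ∖ (C ∪ B)) Δ B = {1, 4, 6, 7, 9, 12}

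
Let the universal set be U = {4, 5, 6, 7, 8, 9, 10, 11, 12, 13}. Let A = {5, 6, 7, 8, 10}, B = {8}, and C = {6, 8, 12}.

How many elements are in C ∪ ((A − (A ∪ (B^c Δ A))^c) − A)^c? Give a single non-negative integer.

10

B^c = {4, 5, 6, 7, 9, 10, 11, 12, 13}
B^c Δ A = {4, 8, 9, 11, 12, 13}
A ∪ (B^c Δ A) = {4, 5, 6, 7, 8, 9, 10, 11, 12, 13}
(A ∪ (B^c Δ A))^c = {}
A − (A ∪ (B^c Δ A))^c = {5, 6, 7, 8, 10}
(A − (A ∪ (B^c Δ A))^c) − A = {}
((A − (A ∪ (B^c Δ A))^c) − A)^c = {4, 5, 6, 7, 8, 9, 10, 11, 12, 13}
C ∪ ((A − (A ∪ (B^c Δ A))^c) − A)^c = {4, 5, 6, 7, 8, 9, 10, 11, 12, 13}
|C ∪ ((A − (A ∪ (B^c Δ A))^c) − A)^c| = 10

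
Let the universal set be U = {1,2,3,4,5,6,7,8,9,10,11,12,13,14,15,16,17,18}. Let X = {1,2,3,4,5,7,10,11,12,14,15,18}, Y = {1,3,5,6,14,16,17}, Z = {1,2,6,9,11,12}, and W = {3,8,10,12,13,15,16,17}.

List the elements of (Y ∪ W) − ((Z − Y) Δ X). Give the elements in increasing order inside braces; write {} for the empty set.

{6,8,12,13,16,17}

Y ∪ W = {1,3,5,6,8,10,12,13,14,15,16,17}
Z − Y = {2,9,11,12}
(Z − Y) Δ X = {1,3,4,5,7,9,10,14,15,18}
(Y ∪ W) − ((Z − Y) Δ X) = {6,8,12,13,16,17}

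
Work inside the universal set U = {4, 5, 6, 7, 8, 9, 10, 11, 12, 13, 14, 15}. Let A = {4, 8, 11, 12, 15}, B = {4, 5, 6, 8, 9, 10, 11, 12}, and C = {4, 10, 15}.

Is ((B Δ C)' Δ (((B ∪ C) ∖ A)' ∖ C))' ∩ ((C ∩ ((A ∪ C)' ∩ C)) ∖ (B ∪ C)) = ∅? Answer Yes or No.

B Δ C = {5, 6, 8, 9, 11, 12, 15}
(B Δ C)' = {4, 7, 10, 13, 14}
B ∪ C = {4, 5, 6, 8, 9, 10, 11, 12, 15}
(B ∪ C) ∖ A = {5, 6, 9, 10}
((B ∪ C) ∖ A)' = {4, 7, 8, 11, 12, 13, 14, 15}
((B ∪ C) ∖ A)' ∖ C = {7, 8, 11, 12, 13, 14}
(B Δ C)' Δ (((B ∪ C) ∖ A)' ∖ C) = {4, 8, 10, 11, 12}
((B Δ C)' Δ (((B ∪ C) ∖ A)' ∖ C))' = {5, 6, 7, 9, 13, 14, 15}
A ∪ C = {4, 8, 10, 11, 12, 15}
(A ∪ C)' = {5, 6, 7, 9, 13, 14}
(A ∪ C)' ∩ C = {}
C ∩ ((A ∪ C)' ∩ C) = {}
(C ∩ ((A ∪ C)' ∩ C)) ∖ (B ∪ C) = {}
{5, 6, 7, 9, 13, 14, 15} and {} share no elements.

Yes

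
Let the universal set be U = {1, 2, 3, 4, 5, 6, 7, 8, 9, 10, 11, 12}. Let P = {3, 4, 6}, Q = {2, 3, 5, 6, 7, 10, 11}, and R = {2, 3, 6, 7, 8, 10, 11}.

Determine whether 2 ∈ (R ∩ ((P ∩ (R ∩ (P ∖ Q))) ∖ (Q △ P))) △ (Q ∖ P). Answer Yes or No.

Yes

2 ∉ P and 2 ∈ Q, so 2 ∉ P ∖ Q
2 ∈ R and 2 ∉ (P ∖ Q), so 2 ∉ R ∩ (P ∖ Q)
2 ∉ P and 2 ∉ (R ∩ (P ∖ Q)), so 2 ∉ P ∩ (R ∩ (P ∖ Q))
2 ∈ Q and 2 ∉ P, so 2 ∈ Q △ P
2 ∉ (P ∩ (R ∩ (P ∖ Q))) and 2 ∈ (Q △ P), so 2 ∉ (P ∩ (R ∩ (P ∖ Q))) ∖ (Q △ P)
2 ∈ R and 2 ∉ ((P ∩ (R ∩ (P ∖ Q))) ∖ (Q △ P)), so 2 ∉ R ∩ ((P ∩ (R ∩ (P ∖ Q))) ∖ (Q △ P))
2 ∈ Q and 2 ∉ P, so 2 ∈ Q ∖ P
2 ∉ (R ∩ ((P ∩ (R ∩ (P ∖ Q))) ∖ (Q △ P))) and 2 ∈ (Q ∖ P), so 2 ∈ (R ∩ ((P ∩ (R ∩ (P ∖ Q))) ∖ (Q △ P))) △ (Q ∖ P)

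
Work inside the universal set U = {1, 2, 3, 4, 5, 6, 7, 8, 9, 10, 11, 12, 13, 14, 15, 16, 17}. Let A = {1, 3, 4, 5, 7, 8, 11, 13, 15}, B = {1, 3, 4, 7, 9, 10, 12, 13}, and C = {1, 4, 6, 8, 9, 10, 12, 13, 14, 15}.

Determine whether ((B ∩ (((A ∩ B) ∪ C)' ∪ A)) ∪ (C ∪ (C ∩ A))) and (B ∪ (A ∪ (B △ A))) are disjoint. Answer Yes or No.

No

A ∩ B = {1, 3, 4, 7, 13}
(A ∩ B) ∪ C = {1, 3, 4, 6, 7, 8, 9, 10, 12, 13, 14, 15}
((A ∩ B) ∪ C)' = {2, 5, 11, 16, 17}
((A ∩ B) ∪ C)' ∪ A = {1, 2, 3, 4, 5, 7, 8, 11, 13, 15, 16, 17}
B ∩ (((A ∩ B) ∪ C)' ∪ A) = {1, 3, 4, 7, 13}
C ∩ A = {1, 4, 8, 13, 15}
C ∪ (C ∩ A) = {1, 4, 6, 8, 9, 10, 12, 13, 14, 15}
(B ∩ (((A ∩ B) ∪ C)' ∪ A)) ∪ (C ∪ (C ∩ A)) = {1, 3, 4, 6, 7, 8, 9, 10, 12, 13, 14, 15}
B △ A = {5, 8, 9, 10, 11, 12, 15}
A ∪ (B △ A) = {1, 3, 4, 5, 7, 8, 9, 10, 11, 12, 13, 15}
B ∪ (A ∪ (B △ A)) = {1, 3, 4, 5, 7, 8, 9, 10, 11, 12, 13, 15}
1 lies in both, so they are not disjoint.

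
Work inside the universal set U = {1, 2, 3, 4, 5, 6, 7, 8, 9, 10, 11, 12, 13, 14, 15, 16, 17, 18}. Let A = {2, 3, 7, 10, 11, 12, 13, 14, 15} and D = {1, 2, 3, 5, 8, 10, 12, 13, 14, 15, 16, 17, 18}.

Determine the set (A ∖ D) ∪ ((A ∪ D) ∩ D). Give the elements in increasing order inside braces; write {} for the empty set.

{1, 2, 3, 5, 7, 8, 10, 11, 12, 13, 14, 15, 16, 17, 18}

A ∖ D = {7, 11}
A ∪ D = {1, 2, 3, 5, 7, 8, 10, 11, 12, 13, 14, 15, 16, 17, 18}
(A ∪ D) ∩ D = {1, 2, 3, 5, 8, 10, 12, 13, 14, 15, 16, 17, 18}
(A ∖ D) ∪ ((A ∪ D) ∩ D) = {1, 2, 3, 5, 7, 8, 10, 11, 12, 13, 14, 15, 16, 17, 18}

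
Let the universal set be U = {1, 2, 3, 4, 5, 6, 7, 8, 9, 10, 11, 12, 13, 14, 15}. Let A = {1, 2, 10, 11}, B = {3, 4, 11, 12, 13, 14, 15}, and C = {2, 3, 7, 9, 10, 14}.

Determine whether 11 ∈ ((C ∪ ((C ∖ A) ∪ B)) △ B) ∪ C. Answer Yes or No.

11 ∉ C and 11 ∈ A, so 11 ∉ C ∖ A
11 ∉ (C ∖ A) and 11 ∈ B, so 11 ∈ (C ∖ A) ∪ B
11 ∉ C and 11 ∈ ((C ∖ A) ∪ B), so 11 ∈ C ∪ ((C ∖ A) ∪ B)
11 ∈ (C ∪ ((C ∖ A) ∪ B)) and 11 ∈ B, so 11 ∉ (C ∪ ((C ∖ A) ∪ B)) △ B
11 ∉ ((C ∪ ((C ∖ A) ∪ B)) △ B) and 11 ∉ C, so 11 ∉ ((C ∪ ((C ∖ A) ∪ B)) △ B) ∪ C

No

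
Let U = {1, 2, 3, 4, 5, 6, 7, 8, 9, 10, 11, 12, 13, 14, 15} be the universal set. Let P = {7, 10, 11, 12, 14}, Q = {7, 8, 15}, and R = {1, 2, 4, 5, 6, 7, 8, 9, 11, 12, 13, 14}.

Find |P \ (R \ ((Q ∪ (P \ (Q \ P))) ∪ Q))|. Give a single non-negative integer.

5

Q \ P = {8, 15}
P \ (Q \ P) = {7, 10, 11, 12, 14}
Q ∪ (P \ (Q \ P)) = {7, 8, 10, 11, 12, 14, 15}
(Q ∪ (P \ (Q \ P))) ∪ Q = {7, 8, 10, 11, 12, 14, 15}
R \ ((Q ∪ (P \ (Q \ P))) ∪ Q) = {1, 2, 4, 5, 6, 9, 13}
P \ (R \ ((Q ∪ (P \ (Q \ P))) ∪ Q)) = {7, 10, 11, 12, 14}
|P \ (R \ ((Q ∪ (P \ (Q \ P))) ∪ Q))| = 5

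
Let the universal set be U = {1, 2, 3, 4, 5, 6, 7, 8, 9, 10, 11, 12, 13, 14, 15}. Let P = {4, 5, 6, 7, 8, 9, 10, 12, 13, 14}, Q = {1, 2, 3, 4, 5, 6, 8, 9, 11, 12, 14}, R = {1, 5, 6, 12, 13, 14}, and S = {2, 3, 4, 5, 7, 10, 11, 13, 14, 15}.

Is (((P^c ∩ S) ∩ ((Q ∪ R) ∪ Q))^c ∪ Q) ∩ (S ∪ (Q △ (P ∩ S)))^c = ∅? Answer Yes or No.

Yes

P^c = {1, 2, 3, 11, 15}
P^c ∩ S = {2, 3, 11, 15}
Q ∪ R = {1, 2, 3, 4, 5, 6, 8, 9, 11, 12, 13, 14}
(Q ∪ R) ∪ Q = {1, 2, 3, 4, 5, 6, 8, 9, 11, 12, 13, 14}
(P^c ∩ S) ∩ ((Q ∪ R) ∪ Q) = {2, 3, 11}
((P^c ∩ S) ∩ ((Q ∪ R) ∪ Q))^c = {1, 4, 5, 6, 7, 8, 9, 10, 12, 13, 14, 15}
((P^c ∩ S) ∩ ((Q ∪ R) ∪ Q))^c ∪ Q = {1, 2, 3, 4, 5, 6, 7, 8, 9, 10, 11, 12, 13, 14, 15}
P ∩ S = {4, 5, 7, 10, 13, 14}
Q △ (P ∩ S) = {1, 2, 3, 6, 7, 8, 9, 10, 11, 12, 13}
S ∪ (Q △ (P ∩ S)) = {1, 2, 3, 4, 5, 6, 7, 8, 9, 10, 11, 12, 13, 14, 15}
(S ∪ (Q △ (P ∩ S)))^c = {}
{1, 2, 3, 4, 5, 6, 7, 8, 9, 10, 11, 12, 13, 14, 15} and {} share no elements.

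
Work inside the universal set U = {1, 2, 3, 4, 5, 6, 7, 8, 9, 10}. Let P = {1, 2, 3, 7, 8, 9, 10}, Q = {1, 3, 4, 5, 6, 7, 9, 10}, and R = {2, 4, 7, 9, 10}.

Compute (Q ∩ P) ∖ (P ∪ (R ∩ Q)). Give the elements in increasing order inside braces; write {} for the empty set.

Q ∩ P = {1, 3, 7, 9, 10}
R ∩ Q = {4, 7, 9, 10}
P ∪ (R ∩ Q) = {1, 2, 3, 4, 7, 8, 9, 10}
(Q ∩ P) ∖ (P ∪ (R ∩ Q)) = {}

{}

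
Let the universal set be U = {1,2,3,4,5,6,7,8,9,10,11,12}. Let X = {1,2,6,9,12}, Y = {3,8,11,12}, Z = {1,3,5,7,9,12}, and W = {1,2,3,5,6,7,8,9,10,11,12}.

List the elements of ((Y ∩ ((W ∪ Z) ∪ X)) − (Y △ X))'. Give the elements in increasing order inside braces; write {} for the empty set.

{1,2,3,4,5,6,7,8,9,10,11}

W ∪ Z = {1,2,3,5,6,7,8,9,10,11,12}
(W ∪ Z) ∪ X = {1,2,3,5,6,7,8,9,10,11,12}
Y ∩ ((W ∪ Z) ∪ X) = {3,8,11,12}
Y △ X = {1,2,3,6,8,9,11}
(Y ∩ ((W ∪ Z) ∪ X)) − (Y △ X) = {12}
((Y ∩ ((W ∪ Z) ∪ X)) − (Y △ X))' = {1,2,3,4,5,6,7,8,9,10,11}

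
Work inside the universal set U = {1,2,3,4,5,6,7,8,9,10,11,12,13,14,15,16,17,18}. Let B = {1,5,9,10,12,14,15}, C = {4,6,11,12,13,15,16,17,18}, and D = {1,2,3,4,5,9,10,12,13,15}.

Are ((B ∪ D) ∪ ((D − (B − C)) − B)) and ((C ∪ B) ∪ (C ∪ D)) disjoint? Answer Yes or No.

No

B ∪ D = {1,2,3,4,5,9,10,12,13,14,15}
B − C = {1,5,9,10,14}
D − (B − C) = {2,3,4,12,13,15}
(D − (B − C)) − B = {2,3,4,13}
(B ∪ D) ∪ ((D − (B − C)) − B) = {1,2,3,4,5,9,10,12,13,14,15}
C ∪ B = {1,4,5,6,9,10,11,12,13,14,15,16,17,18}
C ∪ D = {1,2,3,4,5,6,9,10,11,12,13,15,16,17,18}
(C ∪ B) ∪ (C ∪ D) = {1,2,3,4,5,6,9,10,11,12,13,14,15,16,17,18}
1 lies in both, so they are not disjoint.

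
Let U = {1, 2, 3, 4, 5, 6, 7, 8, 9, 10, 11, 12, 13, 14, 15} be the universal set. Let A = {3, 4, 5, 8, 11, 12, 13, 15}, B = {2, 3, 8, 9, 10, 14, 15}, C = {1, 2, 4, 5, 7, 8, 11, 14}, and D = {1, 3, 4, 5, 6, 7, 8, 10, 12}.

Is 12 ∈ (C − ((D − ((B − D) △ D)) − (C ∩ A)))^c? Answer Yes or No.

Yes

12 ∉ B and 12 ∈ D, so 12 ∉ B − D
12 ∉ (B − D) and 12 ∈ D, so 12 ∈ (B − D) △ D
12 ∈ D and 12 ∈ ((B − D) △ D), so 12 ∉ D − ((B − D) △ D)
12 ∉ C and 12 ∈ A, so 12 ∉ C ∩ A
12 ∉ (D − ((B − D) △ D)) and 12 ∉ (C ∩ A), so 12 ∉ (D − ((B − D) △ D)) − (C ∩ A)
12 ∉ C and 12 ∉ ((D − ((B − D) △ D)) − (C ∩ A)), so 12 ∉ C − ((D − ((B − D) △ D)) − (C ∩ A))
12 ∈ (C − ((D − ((B − D) △ D)) − (C ∩ A)))^c since 12 ∉ (C − ((D − ((B − D) △ D)) − (C ∩ A)))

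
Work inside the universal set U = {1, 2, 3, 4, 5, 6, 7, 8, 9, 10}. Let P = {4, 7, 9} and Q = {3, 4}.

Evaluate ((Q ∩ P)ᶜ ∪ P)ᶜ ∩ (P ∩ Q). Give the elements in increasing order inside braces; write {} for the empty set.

{}

Q ∩ P = {4}
(Q ∩ P)ᶜ = {1, 2, 3, 5, 6, 7, 8, 9, 10}
(Q ∩ P)ᶜ ∪ P = {1, 2, 3, 4, 5, 6, 7, 8, 9, 10}
((Q ∩ P)ᶜ ∪ P)ᶜ = {}
P ∩ Q = {4}
((Q ∩ P)ᶜ ∪ P)ᶜ ∩ (P ∩ Q) = {}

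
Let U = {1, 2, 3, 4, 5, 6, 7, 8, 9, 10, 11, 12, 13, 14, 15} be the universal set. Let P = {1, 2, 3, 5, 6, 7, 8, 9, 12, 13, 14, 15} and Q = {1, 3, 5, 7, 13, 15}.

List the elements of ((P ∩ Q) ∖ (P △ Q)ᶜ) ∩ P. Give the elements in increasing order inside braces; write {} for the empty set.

P ∩ Q = {1, 3, 5, 7, 13, 15}
P △ Q = {2, 6, 8, 9, 12, 14}
(P △ Q)ᶜ = {1, 3, 4, 5, 7, 10, 11, 13, 15}
(P ∩ Q) ∖ (P △ Q)ᶜ = {}
((P ∩ Q) ∖ (P △ Q)ᶜ) ∩ P = {}

{}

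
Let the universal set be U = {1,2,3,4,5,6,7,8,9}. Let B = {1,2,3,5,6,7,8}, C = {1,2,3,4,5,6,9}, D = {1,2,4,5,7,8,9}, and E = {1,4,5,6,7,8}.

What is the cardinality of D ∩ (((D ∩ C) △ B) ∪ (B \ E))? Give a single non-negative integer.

5

D ∩ C = {1,2,4,5,9}
(D ∩ C) △ B = {3,4,6,7,8,9}
B \ E = {2,3}
((D ∩ C) △ B) ∪ (B \ E) = {2,3,4,6,7,8,9}
D ∩ (((D ∩ C) △ B) ∪ (B \ E)) = {2,4,7,8,9}
|D ∩ (((D ∩ C) △ B) ∪ (B \ E))| = 5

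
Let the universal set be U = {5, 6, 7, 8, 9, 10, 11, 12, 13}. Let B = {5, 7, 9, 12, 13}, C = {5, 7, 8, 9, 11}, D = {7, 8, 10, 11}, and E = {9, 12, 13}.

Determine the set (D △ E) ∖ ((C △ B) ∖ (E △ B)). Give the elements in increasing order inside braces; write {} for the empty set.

{7, 9, 10}

D △ E = {7, 8, 9, 10, 11, 12, 13}
C △ B = {8, 11, 12, 13}
E △ B = {5, 7}
(C △ B) ∖ (E △ B) = {8, 11, 12, 13}
(D △ E) ∖ ((C △ B) ∖ (E △ B)) = {7, 9, 10}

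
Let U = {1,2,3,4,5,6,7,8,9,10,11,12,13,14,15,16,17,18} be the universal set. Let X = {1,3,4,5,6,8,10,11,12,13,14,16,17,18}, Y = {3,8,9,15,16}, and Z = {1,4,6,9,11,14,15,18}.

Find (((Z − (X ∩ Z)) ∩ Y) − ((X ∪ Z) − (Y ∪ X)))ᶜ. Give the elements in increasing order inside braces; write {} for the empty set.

X ∩ Z = {1,4,6,11,14,18}
Z − (X ∩ Z) = {9,15}
(Z − (X ∩ Z)) ∩ Y = {9,15}
X ∪ Z = {1,3,4,5,6,8,9,10,11,12,13,14,15,16,17,18}
Y ∪ X = {1,3,4,5,6,8,9,10,11,12,13,14,15,16,17,18}
(X ∪ Z) − (Y ∪ X) = {}
((Z − (X ∩ Z)) ∩ Y) − ((X ∪ Z) − (Y ∪ X)) = {9,15}
(((Z − (X ∩ Z)) ∩ Y) − ((X ∪ Z) − (Y ∪ X)))ᶜ = {1,2,3,4,5,6,7,8,10,11,12,13,14,16,17,18}

{1,2,3,4,5,6,7,8,10,11,12,13,14,16,17,18}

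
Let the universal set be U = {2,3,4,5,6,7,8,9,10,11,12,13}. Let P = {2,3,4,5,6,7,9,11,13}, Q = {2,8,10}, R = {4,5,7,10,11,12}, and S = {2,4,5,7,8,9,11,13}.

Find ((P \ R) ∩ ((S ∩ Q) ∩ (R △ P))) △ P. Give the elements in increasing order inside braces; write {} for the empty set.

{3,4,5,6,7,9,11,13}

P \ R = {2,3,6,9,13}
S ∩ Q = {2,8}
R △ P = {2,3,6,9,10,12,13}
(S ∩ Q) ∩ (R △ P) = {2}
(P \ R) ∩ ((S ∩ Q) ∩ (R △ P)) = {2}
((P \ R) ∩ ((S ∩ Q) ∩ (R △ P))) △ P = {3,4,5,6,7,9,11,13}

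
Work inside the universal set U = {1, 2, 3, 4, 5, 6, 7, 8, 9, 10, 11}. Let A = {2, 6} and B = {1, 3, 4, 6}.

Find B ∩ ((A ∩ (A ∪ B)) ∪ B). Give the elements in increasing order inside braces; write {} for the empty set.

{1, 3, 4, 6}

A ∪ B = {1, 2, 3, 4, 6}
A ∩ (A ∪ B) = {2, 6}
(A ∩ (A ∪ B)) ∪ B = {1, 2, 3, 4, 6}
B ∩ ((A ∩ (A ∪ B)) ∪ B) = {1, 3, 4, 6}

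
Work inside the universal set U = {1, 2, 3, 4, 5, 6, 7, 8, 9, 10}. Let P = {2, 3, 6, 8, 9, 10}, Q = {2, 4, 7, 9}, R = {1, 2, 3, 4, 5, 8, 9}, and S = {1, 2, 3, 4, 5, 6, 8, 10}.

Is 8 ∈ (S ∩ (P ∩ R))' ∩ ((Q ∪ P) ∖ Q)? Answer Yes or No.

8 ∈ P and 8 ∈ R, so 8 ∈ P ∩ R
8 ∈ S and 8 ∈ (P ∩ R), so 8 ∈ S ∩ (P ∩ R)
8 ∉ (S ∩ (P ∩ R))' since 8 ∈ (S ∩ (P ∩ R))
8 ∉ Q and 8 ∈ P, so 8 ∈ Q ∪ P
8 ∈ (Q ∪ P) and 8 ∉ Q, so 8 ∈ (Q ∪ P) ∖ Q
8 ∉ (S ∩ (P ∩ R))' and 8 ∈ ((Q ∪ P) ∖ Q), so 8 ∉ (S ∩ (P ∩ R))' ∩ ((Q ∪ P) ∖ Q)

No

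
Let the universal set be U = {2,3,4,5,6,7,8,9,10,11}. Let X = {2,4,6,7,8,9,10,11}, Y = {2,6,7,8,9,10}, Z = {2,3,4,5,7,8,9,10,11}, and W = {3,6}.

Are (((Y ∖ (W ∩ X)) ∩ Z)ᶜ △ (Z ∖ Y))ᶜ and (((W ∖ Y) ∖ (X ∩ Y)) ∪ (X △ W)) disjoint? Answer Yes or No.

No

W ∩ X = {6}
Y ∖ (W ∩ X) = {2,7,8,9,10}
(Y ∖ (W ∩ X)) ∩ Z = {2,7,8,9,10}
((Y ∖ (W ∩ X)) ∩ Z)ᶜ = {3,4,5,6,11}
Z ∖ Y = {3,4,5,11}
((Y ∖ (W ∩ X)) ∩ Z)ᶜ △ (Z ∖ Y) = {6}
(((Y ∖ (W ∩ X)) ∩ Z)ᶜ △ (Z ∖ Y))ᶜ = {2,3,4,5,7,8,9,10,11}
W ∖ Y = {3}
X ∩ Y = {2,6,7,8,9,10}
(W ∖ Y) ∖ (X ∩ Y) = {3}
X △ W = {2,3,4,7,8,9,10,11}
((W ∖ Y) ∖ (X ∩ Y)) ∪ (X △ W) = {2,3,4,7,8,9,10,11}
2 lies in both, so they are not disjoint.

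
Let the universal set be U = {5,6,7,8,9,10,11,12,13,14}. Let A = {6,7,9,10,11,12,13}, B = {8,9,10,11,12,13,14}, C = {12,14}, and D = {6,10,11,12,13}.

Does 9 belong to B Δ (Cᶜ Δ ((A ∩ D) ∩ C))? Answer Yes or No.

9 ∉ C, so 9 ∈ Cᶜ
9 ∈ A and 9 ∉ D, so 9 ∉ A ∩ D
9 ∉ (A ∩ D) and 9 ∉ C, so 9 ∉ (A ∩ D) ∩ C
9 ∈ Cᶜ and 9 ∉ ((A ∩ D) ∩ C), so 9 ∈ Cᶜ Δ ((A ∩ D) ∩ C)
9 ∈ B and 9 ∈ (Cᶜ Δ ((A ∩ D) ∩ C)), so 9 ∉ B Δ (Cᶜ Δ ((A ∩ D) ∩ C))

No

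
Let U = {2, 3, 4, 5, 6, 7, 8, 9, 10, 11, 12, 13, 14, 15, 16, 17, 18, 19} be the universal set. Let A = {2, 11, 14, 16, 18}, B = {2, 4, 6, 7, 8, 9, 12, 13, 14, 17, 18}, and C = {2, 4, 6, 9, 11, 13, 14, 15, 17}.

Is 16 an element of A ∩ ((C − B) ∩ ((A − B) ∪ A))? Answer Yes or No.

No

16 ∉ C and 16 ∉ B, so 16 ∉ C − B
16 ∈ A and 16 ∉ B, so 16 ∈ A − B
16 ∈ (A − B) and 16 ∈ A, so 16 ∈ (A − B) ∪ A
16 ∉ (C − B) and 16 ∈ ((A − B) ∪ A), so 16 ∉ (C − B) ∩ ((A − B) ∪ A)
16 ∈ A and 16 ∉ ((C − B) ∩ ((A − B) ∪ A)), so 16 ∉ A ∩ ((C − B) ∩ ((A − B) ∪ A))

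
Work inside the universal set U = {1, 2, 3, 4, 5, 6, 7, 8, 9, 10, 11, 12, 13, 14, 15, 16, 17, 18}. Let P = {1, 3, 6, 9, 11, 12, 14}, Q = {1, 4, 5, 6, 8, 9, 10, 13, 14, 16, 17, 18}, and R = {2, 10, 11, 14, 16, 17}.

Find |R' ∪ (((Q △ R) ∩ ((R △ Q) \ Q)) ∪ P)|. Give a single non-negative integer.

15

R' = {1, 3, 4, 5, 6, 7, 8, 9, 12, 13, 15, 18}
Q △ R = {1, 2, 4, 5, 6, 8, 9, 11, 13, 18}
R △ Q = {1, 2, 4, 5, 6, 8, 9, 11, 13, 18}
(R △ Q) \ Q = {2, 11}
(Q △ R) ∩ ((R △ Q) \ Q) = {2, 11}
((Q △ R) ∩ ((R △ Q) \ Q)) ∪ P = {1, 2, 3, 6, 9, 11, 12, 14}
R' ∪ (((Q △ R) ∩ ((R △ Q) \ Q)) ∪ P) = {1, 2, 3, 4, 5, 6, 7, 8, 9, 11, 12, 13, 14, 15, 18}
|R' ∪ (((Q △ R) ∩ ((R △ Q) \ Q)) ∪ P)| = 15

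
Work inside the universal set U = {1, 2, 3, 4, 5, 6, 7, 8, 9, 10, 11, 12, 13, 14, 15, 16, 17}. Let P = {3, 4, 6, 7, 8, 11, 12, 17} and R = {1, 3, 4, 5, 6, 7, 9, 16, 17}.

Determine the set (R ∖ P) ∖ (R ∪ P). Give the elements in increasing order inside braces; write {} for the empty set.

R ∖ P = {1, 5, 9, 16}
R ∪ P = {1, 3, 4, 5, 6, 7, 8, 9, 11, 12, 16, 17}
(R ∖ P) ∖ (R ∪ P) = {}

{}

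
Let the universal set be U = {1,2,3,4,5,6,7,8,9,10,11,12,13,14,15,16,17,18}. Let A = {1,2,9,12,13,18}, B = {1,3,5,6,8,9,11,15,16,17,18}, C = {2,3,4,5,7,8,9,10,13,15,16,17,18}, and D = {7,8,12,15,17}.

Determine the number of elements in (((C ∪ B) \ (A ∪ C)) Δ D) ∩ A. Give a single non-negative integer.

C ∪ B = {1,2,3,4,5,6,7,8,9,10,11,13,15,16,17,18}
A ∪ C = {1,2,3,4,5,7,8,9,10,12,13,15,16,17,18}
(C ∪ B) \ (A ∪ C) = {6,11}
((C ∪ B) \ (A ∪ C)) Δ D = {6,7,8,11,12,15,17}
(((C ∪ B) \ (A ∪ C)) Δ D) ∩ A = {12}
|(((C ∪ B) \ (A ∪ C)) Δ D) ∩ A| = 1

1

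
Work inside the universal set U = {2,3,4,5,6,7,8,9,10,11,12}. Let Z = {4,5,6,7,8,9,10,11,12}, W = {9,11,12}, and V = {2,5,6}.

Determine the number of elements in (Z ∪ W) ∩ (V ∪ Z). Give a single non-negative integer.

9

Z ∪ W = {4,5,6,7,8,9,10,11,12}
V ∪ Z = {2,4,5,6,7,8,9,10,11,12}
(Z ∪ W) ∩ (V ∪ Z) = {4,5,6,7,8,9,10,11,12}
|(Z ∪ W) ∩ (V ∪ Z)| = 9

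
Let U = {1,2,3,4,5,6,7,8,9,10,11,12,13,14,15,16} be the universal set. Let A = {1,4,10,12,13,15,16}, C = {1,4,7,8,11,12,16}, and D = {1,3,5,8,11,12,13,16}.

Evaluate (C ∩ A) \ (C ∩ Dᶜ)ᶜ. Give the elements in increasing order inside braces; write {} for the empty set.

C ∩ A = {1,4,12,16}
Dᶜ = {2,4,6,7,9,10,14,15}
C ∩ Dᶜ = {4,7}
(C ∩ Dᶜ)ᶜ = {1,2,3,5,6,8,9,10,11,12,13,14,15,16}
(C ∩ A) \ (C ∩ Dᶜ)ᶜ = {4}

{4}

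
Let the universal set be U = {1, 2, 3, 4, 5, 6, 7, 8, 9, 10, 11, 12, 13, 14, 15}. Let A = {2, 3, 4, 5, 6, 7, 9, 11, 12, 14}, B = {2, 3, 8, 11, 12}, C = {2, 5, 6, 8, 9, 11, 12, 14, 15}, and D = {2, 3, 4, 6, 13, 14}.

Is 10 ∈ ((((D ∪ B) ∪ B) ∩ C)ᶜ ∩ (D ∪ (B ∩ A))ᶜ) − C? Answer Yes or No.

10 ∉ D and 10 ∉ B, so 10 ∉ D ∪ B
10 ∉ (D ∪ B) and 10 ∉ B, so 10 ∉ (D ∪ B) ∪ B
10 ∉ ((D ∪ B) ∪ B) and 10 ∉ C, so 10 ∉ ((D ∪ B) ∪ B) ∩ C
10 ∈ (((D ∪ B) ∪ B) ∩ C)ᶜ since 10 ∉ (((D ∪ B) ∪ B) ∩ C)
10 ∉ B and 10 ∉ A, so 10 ∉ B ∩ A
10 ∉ D and 10 ∉ (B ∩ A), so 10 ∉ D ∪ (B ∩ A)
10 ∈ (D ∪ (B ∩ A))ᶜ since 10 ∉ (D ∪ (B ∩ A))
10 ∈ (((D ∪ B) ∪ B) ∩ C)ᶜ and 10 ∈ (D ∪ (B ∩ A))ᶜ, so 10 ∈ (((D ∪ B) ∪ B) ∩ C)ᶜ ∩ (D ∪ (B ∩ A))ᶜ
10 ∈ ((((D ∪ B) ∪ B) ∩ C)ᶜ ∩ (D ∪ (B ∩ A))ᶜ) and 10 ∉ C, so 10 ∈ ((((D ∪ B) ∪ B) ∩ C)ᶜ ∩ (D ∪ (B ∩ A))ᶜ) − C

Yes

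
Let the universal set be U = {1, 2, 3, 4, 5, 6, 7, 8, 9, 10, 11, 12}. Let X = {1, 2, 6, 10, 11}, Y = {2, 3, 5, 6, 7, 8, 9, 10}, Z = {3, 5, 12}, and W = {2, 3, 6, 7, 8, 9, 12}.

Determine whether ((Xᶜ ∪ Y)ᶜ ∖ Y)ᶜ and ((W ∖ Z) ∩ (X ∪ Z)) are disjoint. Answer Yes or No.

Xᶜ = {3, 4, 5, 7, 8, 9, 12}
Xᶜ ∪ Y = {2, 3, 4, 5, 6, 7, 8, 9, 10, 12}
(Xᶜ ∪ Y)ᶜ = {1, 11}
(Xᶜ ∪ Y)ᶜ ∖ Y = {1, 11}
((Xᶜ ∪ Y)ᶜ ∖ Y)ᶜ = {2, 3, 4, 5, 6, 7, 8, 9, 10, 12}
W ∖ Z = {2, 6, 7, 8, 9}
X ∪ Z = {1, 2, 3, 5, 6, 10, 11, 12}
(W ∖ Z) ∩ (X ∪ Z) = {2, 6}
2 lies in both, so they are not disjoint.

No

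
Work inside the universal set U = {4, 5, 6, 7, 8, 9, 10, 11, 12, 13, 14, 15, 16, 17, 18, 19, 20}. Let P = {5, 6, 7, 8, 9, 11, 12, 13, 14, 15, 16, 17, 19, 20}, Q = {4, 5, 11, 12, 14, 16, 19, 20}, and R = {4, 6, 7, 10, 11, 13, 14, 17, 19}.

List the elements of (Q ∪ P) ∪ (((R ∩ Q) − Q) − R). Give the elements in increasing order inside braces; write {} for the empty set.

Q ∪ P = {4, 5, 6, 7, 8, 9, 11, 12, 13, 14, 15, 16, 17, 19, 20}
R ∩ Q = {4, 11, 14, 19}
(R ∩ Q) − Q = {}
((R ∩ Q) − Q) − R = {}
(Q ∪ P) ∪ (((R ∩ Q) − Q) − R) = {4, 5, 6, 7, 8, 9, 11, 12, 13, 14, 15, 16, 17, 19, 20}

{4, 5, 6, 7, 8, 9, 11, 12, 13, 14, 15, 16, 17, 19, 20}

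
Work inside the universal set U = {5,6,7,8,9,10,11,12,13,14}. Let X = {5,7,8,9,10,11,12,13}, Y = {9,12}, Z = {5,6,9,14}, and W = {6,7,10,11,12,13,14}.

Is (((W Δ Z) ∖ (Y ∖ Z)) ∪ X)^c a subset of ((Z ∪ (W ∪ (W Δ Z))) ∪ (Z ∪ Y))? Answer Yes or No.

Yes

W Δ Z = {5,7,9,10,11,12,13}
Y ∖ Z = {12}
(W Δ Z) ∖ (Y ∖ Z) = {5,7,9,10,11,13}
((W Δ Z) ∖ (Y ∖ Z)) ∪ X = {5,7,8,9,10,11,12,13}
(((W Δ Z) ∖ (Y ∖ Z)) ∪ X)^c = {6,14}
W ∪ (W Δ Z) = {5,6,7,9,10,11,12,13,14}
Z ∪ (W ∪ (W Δ Z)) = {5,6,7,9,10,11,12,13,14}
Z ∪ Y = {5,6,9,12,14}
(Z ∪ (W ∪ (W Δ Z))) ∪ (Z ∪ Y) = {5,6,7,9,10,11,12,13,14}
Every element of {6,14} is in {5,6,7,9,10,11,12,13,14}, so (((W Δ Z) ∖ (Y ∖ Z)) ∪ X)^c ⊆ (Z ∪ (W ∪ (W Δ Z))) ∪ (Z ∪ Y).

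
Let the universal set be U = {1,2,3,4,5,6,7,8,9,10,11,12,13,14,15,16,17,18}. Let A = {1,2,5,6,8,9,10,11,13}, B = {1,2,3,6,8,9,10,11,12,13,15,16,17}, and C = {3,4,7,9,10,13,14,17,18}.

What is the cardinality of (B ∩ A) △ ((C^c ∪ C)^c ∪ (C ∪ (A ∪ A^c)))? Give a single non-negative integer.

10

B ∩ A = {1,2,6,8,9,10,11,13}
C^c = {1,2,5,6,8,11,12,15,16}
C^c ∪ C = {1,2,3,4,5,6,7,8,9,10,11,12,13,14,15,16,17,18}
(C^c ∪ C)^c = {}
A^c = {3,4,7,12,14,15,16,17,18}
A ∪ A^c = {1,2,3,4,5,6,7,8,9,10,11,12,13,14,15,16,17,18}
C ∪ (A ∪ A^c) = {1,2,3,4,5,6,7,8,9,10,11,12,13,14,15,16,17,18}
(C^c ∪ C)^c ∪ (C ∪ (A ∪ A^c)) = {1,2,3,4,5,6,7,8,9,10,11,12,13,14,15,16,17,18}
(B ∩ A) △ ((C^c ∪ C)^c ∪ (C ∪ (A ∪ A^c))) = {3,4,5,7,12,14,15,16,17,18}
|(B ∩ A) △ ((C^c ∪ C)^c ∪ (C ∪ (A ∪ A^c)))| = 10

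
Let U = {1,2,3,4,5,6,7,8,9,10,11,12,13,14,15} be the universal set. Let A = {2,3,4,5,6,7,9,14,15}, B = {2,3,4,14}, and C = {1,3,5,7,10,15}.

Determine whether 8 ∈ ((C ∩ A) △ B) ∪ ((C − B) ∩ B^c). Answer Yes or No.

8 ∉ C and 8 ∉ A, so 8 ∉ C ∩ A
8 ∉ (C ∩ A) and 8 ∉ B, so 8 ∉ (C ∩ A) △ B
8 ∉ C and 8 ∉ B, so 8 ∉ C − B
8 ∉ B, so 8 ∈ B^c
8 ∉ (C − B) and 8 ∈ B^c, so 8 ∉ (C − B) ∩ B^c
8 ∉ ((C ∩ A) △ B) and 8 ∉ ((C − B) ∩ B^c), so 8 ∉ ((C ∩ A) △ B) ∪ ((C − B) ∩ B^c)

No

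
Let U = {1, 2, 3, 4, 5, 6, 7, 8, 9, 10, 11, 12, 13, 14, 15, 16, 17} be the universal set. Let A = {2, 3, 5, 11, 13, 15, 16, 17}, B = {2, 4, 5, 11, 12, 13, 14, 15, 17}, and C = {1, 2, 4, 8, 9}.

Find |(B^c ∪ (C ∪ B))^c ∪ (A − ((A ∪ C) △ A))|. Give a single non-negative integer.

8

B^c = {1, 3, 6, 7, 8, 9, 10, 16}
C ∪ B = {1, 2, 4, 5, 8, 9, 11, 12, 13, 14, 15, 17}
B^c ∪ (C ∪ B) = {1, 2, 3, 4, 5, 6, 7, 8, 9, 10, 11, 12, 13, 14, 15, 16, 17}
(B^c ∪ (C ∪ B))^c = {}
A ∪ C = {1, 2, 3, 4, 5, 8, 9, 11, 13, 15, 16, 17}
(A ∪ C) △ A = {1, 4, 8, 9}
A − ((A ∪ C) △ A) = {2, 3, 5, 11, 13, 15, 16, 17}
(B^c ∪ (C ∪ B))^c ∪ (A − ((A ∪ C) △ A)) = {2, 3, 5, 11, 13, 15, 16, 17}
|(B^c ∪ (C ∪ B))^c ∪ (A − ((A ∪ C) △ A))| = 8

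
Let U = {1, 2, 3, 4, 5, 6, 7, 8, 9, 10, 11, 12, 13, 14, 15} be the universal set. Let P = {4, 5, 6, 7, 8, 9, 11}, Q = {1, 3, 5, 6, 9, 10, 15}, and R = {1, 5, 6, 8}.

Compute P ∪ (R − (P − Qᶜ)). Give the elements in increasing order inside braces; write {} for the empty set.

Qᶜ = {2, 4, 7, 8, 11, 12, 13, 14}
P − Qᶜ = {5, 6, 9}
R − (P − Qᶜ) = {1, 8}
P ∪ (R − (P − Qᶜ)) = {1, 4, 5, 6, 7, 8, 9, 11}

{1, 4, 5, 6, 7, 8, 9, 11}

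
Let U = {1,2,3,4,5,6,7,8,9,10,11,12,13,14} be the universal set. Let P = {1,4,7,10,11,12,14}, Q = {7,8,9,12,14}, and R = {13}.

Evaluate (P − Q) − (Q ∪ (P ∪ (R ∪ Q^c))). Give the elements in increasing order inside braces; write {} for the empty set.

{}

P − Q = {1,4,10,11}
Q^c = {1,2,3,4,5,6,10,11,13}
R ∪ Q^c = {1,2,3,4,5,6,10,11,13}
P ∪ (R ∪ Q^c) = {1,2,3,4,5,6,7,10,11,12,13,14}
Q ∪ (P ∪ (R ∪ Q^c)) = {1,2,3,4,5,6,7,8,9,10,11,12,13,14}
(P − Q) − (Q ∪ (P ∪ (R ∪ Q^c))) = {}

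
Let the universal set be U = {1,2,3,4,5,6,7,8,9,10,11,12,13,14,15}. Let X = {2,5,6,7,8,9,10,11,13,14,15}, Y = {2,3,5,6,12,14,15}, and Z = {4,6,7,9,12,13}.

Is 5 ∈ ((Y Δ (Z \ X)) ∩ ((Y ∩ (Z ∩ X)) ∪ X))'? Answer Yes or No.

No

5 ∉ Z and 5 ∈ X, so 5 ∉ Z \ X
5 ∈ Y and 5 ∉ (Z \ X), so 5 ∈ Y Δ (Z \ X)
5 ∉ Z and 5 ∈ X, so 5 ∉ Z ∩ X
5 ∈ Y and 5 ∉ (Z ∩ X), so 5 ∉ Y ∩ (Z ∩ X)
5 ∉ (Y ∩ (Z ∩ X)) and 5 ∈ X, so 5 ∈ (Y ∩ (Z ∩ X)) ∪ X
5 ∈ (Y Δ (Z \ X)) and 5 ∈ ((Y ∩ (Z ∩ X)) ∪ X), so 5 ∈ (Y Δ (Z \ X)) ∩ ((Y ∩ (Z ∩ X)) ∪ X)
5 ∉ ((Y Δ (Z \ X)) ∩ ((Y ∩ (Z ∩ X)) ∪ X))' since 5 ∈ ((Y Δ (Z \ X)) ∩ ((Y ∩ (Z ∩ X)) ∪ X))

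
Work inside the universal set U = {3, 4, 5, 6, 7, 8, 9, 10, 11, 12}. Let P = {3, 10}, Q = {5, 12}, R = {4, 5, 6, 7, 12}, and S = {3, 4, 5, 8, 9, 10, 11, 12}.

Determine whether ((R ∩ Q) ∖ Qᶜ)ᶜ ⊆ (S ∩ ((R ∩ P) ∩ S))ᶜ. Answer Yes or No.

Yes

R ∩ Q = {5, 12}
Qᶜ = {3, 4, 6, 7, 8, 9, 10, 11}
(R ∩ Q) ∖ Qᶜ = {5, 12}
((R ∩ Q) ∖ Qᶜ)ᶜ = {3, 4, 6, 7, 8, 9, 10, 11}
R ∩ P = {}
(R ∩ P) ∩ S = {}
S ∩ ((R ∩ P) ∩ S) = {}
(S ∩ ((R ∩ P) ∩ S))ᶜ = {3, 4, 5, 6, 7, 8, 9, 10, 11, 12}
Every element of {3, 4, 6, 7, 8, 9, 10, 11} is in {3, 4, 5, 6, 7, 8, 9, 10, 11, 12}, so ((R ∩ Q) ∖ Qᶜ)ᶜ ⊆ (S ∩ ((R ∩ P) ∩ S))ᶜ.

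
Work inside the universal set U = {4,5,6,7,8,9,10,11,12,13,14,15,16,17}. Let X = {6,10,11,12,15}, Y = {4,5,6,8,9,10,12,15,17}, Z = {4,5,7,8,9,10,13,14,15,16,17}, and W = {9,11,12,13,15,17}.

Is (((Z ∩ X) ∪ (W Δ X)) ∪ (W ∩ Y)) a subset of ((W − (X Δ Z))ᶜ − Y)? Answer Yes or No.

Z ∩ X = {10,15}
W Δ X = {6,9,10,13,17}
(Z ∩ X) ∪ (W Δ X) = {6,9,10,13,15,17}
W ∩ Y = {9,12,15,17}
((Z ∩ X) ∪ (W Δ X)) ∪ (W ∩ Y) = {6,9,10,12,13,15,17}
X Δ Z = {4,5,6,7,8,9,11,12,13,14,16,17}
W − (X Δ Z) = {15}
(W − (X Δ Z))ᶜ = {4,5,6,7,8,9,10,11,12,13,14,16,17}
(W − (X Δ Z))ᶜ − Y = {7,11,13,14,16}
6 ∈ ((Z ∩ X) ∪ (W Δ X)) ∪ (W ∩ Y) but 6 ∉ (W − (X Δ Z))ᶜ − Y, so the inclusion fails.

No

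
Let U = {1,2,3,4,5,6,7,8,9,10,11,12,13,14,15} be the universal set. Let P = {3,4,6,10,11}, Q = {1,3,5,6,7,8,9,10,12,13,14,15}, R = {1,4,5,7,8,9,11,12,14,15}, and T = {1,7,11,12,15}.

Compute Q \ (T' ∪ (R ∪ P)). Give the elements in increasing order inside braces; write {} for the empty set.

{}

T' = {2,3,4,5,6,8,9,10,13,14}
R ∪ P = {1,3,4,5,6,7,8,9,10,11,12,14,15}
T' ∪ (R ∪ P) = {1,2,3,4,5,6,7,8,9,10,11,12,13,14,15}
Q \ (T' ∪ (R ∪ P)) = {}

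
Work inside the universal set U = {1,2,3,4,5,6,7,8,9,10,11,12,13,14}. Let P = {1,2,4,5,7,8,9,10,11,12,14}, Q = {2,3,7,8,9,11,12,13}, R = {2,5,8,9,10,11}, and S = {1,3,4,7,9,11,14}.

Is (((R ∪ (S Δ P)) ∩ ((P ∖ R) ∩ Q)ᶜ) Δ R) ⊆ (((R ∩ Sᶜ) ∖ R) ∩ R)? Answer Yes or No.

No

S Δ P = {2,3,5,8,10,12}
R ∪ (S Δ P) = {2,3,5,8,9,10,11,12}
P ∖ R = {1,4,7,12,14}
(P ∖ R) ∩ Q = {7,12}
((P ∖ R) ∩ Q)ᶜ = {1,2,3,4,5,6,8,9,10,11,13,14}
(R ∪ (S Δ P)) ∩ ((P ∖ R) ∩ Q)ᶜ = {2,3,5,8,9,10,11}
((R ∪ (S Δ P)) ∩ ((P ∖ R) ∩ Q)ᶜ) Δ R = {3}
Sᶜ = {2,5,6,8,10,12,13}
R ∩ Sᶜ = {2,5,8,10}
(R ∩ Sᶜ) ∖ R = {}
((R ∩ Sᶜ) ∖ R) ∩ R = {}
3 ∈ ((R ∪ (S Δ P)) ∩ ((P ∖ R) ∩ Q)ᶜ) Δ R but 3 ∉ ((R ∩ Sᶜ) ∖ R) ∩ R, so the inclusion fails.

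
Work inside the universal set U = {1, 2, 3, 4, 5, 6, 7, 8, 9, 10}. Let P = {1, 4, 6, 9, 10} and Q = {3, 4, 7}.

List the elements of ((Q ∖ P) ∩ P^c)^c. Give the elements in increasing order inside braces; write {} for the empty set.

Q ∖ P = {3, 7}
P^c = {2, 3, 5, 7, 8}
(Q ∖ P) ∩ P^c = {3, 7}
((Q ∖ P) ∩ P^c)^c = {1, 2, 4, 5, 6, 8, 9, 10}

{1, 2, 4, 5, 6, 8, 9, 10}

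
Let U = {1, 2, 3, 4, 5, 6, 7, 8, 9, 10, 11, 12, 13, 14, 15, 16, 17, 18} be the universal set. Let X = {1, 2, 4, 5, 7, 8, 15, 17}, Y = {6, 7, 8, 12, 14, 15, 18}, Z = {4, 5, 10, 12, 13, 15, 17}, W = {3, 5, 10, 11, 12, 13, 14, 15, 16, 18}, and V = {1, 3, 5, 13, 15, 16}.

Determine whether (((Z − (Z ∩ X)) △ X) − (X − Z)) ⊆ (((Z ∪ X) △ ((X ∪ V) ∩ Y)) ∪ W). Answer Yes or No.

Yes

Z ∩ X = {4, 5, 15, 17}
Z − (Z ∩ X) = {10, 12, 13}
(Z − (Z ∩ X)) △ X = {1, 2, 4, 5, 7, 8, 10, 12, 13, 15, 17}
X − Z = {1, 2, 7, 8}
((Z − (Z ∩ X)) △ X) − (X − Z) = {4, 5, 10, 12, 13, 15, 17}
Z ∪ X = {1, 2, 4, 5, 7, 8, 10, 12, 13, 15, 17}
X ∪ V = {1, 2, 3, 4, 5, 7, 8, 13, 15, 16, 17}
(X ∪ V) ∩ Y = {7, 8, 15}
(Z ∪ X) △ ((X ∪ V) ∩ Y) = {1, 2, 4, 5, 10, 12, 13, 17}
((Z ∪ X) △ ((X ∪ V) ∩ Y)) ∪ W = {1, 2, 3, 4, 5, 10, 11, 12, 13, 14, 15, 16, 17, 18}
Every element of {4, 5, 10, 12, 13, 15, 17} is in {1, 2, 3, 4, 5, 10, 11, 12, 13, 14, 15, 16, 17, 18}, so ((Z − (Z ∩ X)) △ X) − (X − Z) ⊆ ((Z ∪ X) △ ((X ∪ V) ∩ Y)) ∪ W.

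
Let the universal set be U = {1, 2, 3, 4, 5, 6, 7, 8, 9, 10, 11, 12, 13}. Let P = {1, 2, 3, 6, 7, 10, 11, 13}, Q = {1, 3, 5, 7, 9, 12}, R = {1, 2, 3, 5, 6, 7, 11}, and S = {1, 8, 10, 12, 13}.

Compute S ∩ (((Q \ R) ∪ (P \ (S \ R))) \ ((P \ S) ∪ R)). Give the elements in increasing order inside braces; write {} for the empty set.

{12}

Q \ R = {9, 12}
S \ R = {8, 10, 12, 13}
P \ (S \ R) = {1, 2, 3, 6, 7, 11}
(Q \ R) ∪ (P \ (S \ R)) = {1, 2, 3, 6, 7, 9, 11, 12}
P \ S = {2, 3, 6, 7, 11}
(P \ S) ∪ R = {1, 2, 3, 5, 6, 7, 11}
((Q \ R) ∪ (P \ (S \ R))) \ ((P \ S) ∪ R) = {9, 12}
S ∩ (((Q \ R) ∪ (P \ (S \ R))) \ ((P \ S) ∪ R)) = {12}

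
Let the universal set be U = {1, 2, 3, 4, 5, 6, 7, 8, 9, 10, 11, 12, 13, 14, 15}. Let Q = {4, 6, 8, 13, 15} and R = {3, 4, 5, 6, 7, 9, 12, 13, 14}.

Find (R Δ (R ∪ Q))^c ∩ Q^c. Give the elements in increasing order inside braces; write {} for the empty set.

{1, 2, 3, 5, 7, 9, 10, 11, 12, 14}

R ∪ Q = {3, 4, 5, 6, 7, 8, 9, 12, 13, 14, 15}
R Δ (R ∪ Q) = {8, 15}
(R Δ (R ∪ Q))^c = {1, 2, 3, 4, 5, 6, 7, 9, 10, 11, 12, 13, 14}
Q^c = {1, 2, 3, 5, 7, 9, 10, 11, 12, 14}
(R Δ (R ∪ Q))^c ∩ Q^c = {1, 2, 3, 5, 7, 9, 10, 11, 12, 14}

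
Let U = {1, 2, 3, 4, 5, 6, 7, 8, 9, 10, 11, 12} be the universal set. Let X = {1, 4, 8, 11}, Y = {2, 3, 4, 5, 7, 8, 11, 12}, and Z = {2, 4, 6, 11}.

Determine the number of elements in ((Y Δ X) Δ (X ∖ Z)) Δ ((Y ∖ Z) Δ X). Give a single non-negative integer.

Y Δ X = {1, 2, 3, 5, 7, 12}
X ∖ Z = {1, 8}
(Y Δ X) Δ (X ∖ Z) = {2, 3, 5, 7, 8, 12}
Y ∖ Z = {3, 5, 7, 8, 12}
(Y ∖ Z) Δ X = {1, 3, 4, 5, 7, 11, 12}
((Y Δ X) Δ (X ∖ Z)) Δ ((Y ∖ Z) Δ X) = {1, 2, 4, 8, 11}
|((Y Δ X) Δ (X ∖ Z)) Δ ((Y ∖ Z) Δ X)| = 5

5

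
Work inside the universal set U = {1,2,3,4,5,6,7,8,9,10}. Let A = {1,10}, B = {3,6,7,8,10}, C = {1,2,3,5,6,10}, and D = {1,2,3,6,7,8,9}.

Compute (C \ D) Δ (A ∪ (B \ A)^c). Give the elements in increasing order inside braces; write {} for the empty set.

C \ D = {5,10}
B \ A = {3,6,7,8}
(B \ A)^c = {1,2,4,5,9,10}
A ∪ (B \ A)^c = {1,2,4,5,9,10}
(C \ D) Δ (A ∪ (B \ A)^c) = {1,2,4,9}

{1,2,4,9}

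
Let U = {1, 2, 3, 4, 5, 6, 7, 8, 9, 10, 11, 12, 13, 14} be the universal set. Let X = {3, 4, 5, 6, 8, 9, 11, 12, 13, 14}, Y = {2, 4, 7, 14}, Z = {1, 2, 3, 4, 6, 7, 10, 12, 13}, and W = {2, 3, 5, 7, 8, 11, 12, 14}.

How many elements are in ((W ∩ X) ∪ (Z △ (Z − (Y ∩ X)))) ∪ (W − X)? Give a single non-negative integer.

9

W ∩ X = {3, 5, 8, 11, 12, 14}
Y ∩ X = {4, 14}
Z − (Y ∩ X) = {1, 2, 3, 6, 7, 10, 12, 13}
Z △ (Z − (Y ∩ X)) = {4}
(W ∩ X) ∪ (Z △ (Z − (Y ∩ X))) = {3, 4, 5, 8, 11, 12, 14}
W − X = {2, 7}
((W ∩ X) ∪ (Z △ (Z − (Y ∩ X)))) ∪ (W − X) = {2, 3, 4, 5, 7, 8, 11, 12, 14}
|((W ∩ X) ∪ (Z △ (Z − (Y ∩ X)))) ∪ (W − X)| = 9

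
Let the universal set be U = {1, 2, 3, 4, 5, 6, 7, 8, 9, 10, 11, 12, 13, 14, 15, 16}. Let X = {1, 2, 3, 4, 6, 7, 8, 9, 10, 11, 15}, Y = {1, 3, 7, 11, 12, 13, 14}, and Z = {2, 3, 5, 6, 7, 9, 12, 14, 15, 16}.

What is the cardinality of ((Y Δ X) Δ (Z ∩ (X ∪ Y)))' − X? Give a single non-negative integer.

Y Δ X = {2, 4, 6, 8, 9, 10, 12, 13, 14, 15}
X ∪ Y = {1, 2, 3, 4, 6, 7, 8, 9, 10, 11, 12, 13, 14, 15}
Z ∩ (X ∪ Y) = {2, 3, 6, 7, 9, 12, 14, 15}
(Y Δ X) Δ (Z ∩ (X ∪ Y)) = {3, 4, 7, 8, 10, 13}
((Y Δ X) Δ (Z ∩ (X ∪ Y)))' = {1, 2, 5, 6, 9, 11, 12, 14, 15, 16}
((Y Δ X) Δ (Z ∩ (X ∪ Y)))' − X = {5, 12, 14, 16}
|((Y Δ X) Δ (Z ∩ (X ∪ Y)))' − X| = 4

4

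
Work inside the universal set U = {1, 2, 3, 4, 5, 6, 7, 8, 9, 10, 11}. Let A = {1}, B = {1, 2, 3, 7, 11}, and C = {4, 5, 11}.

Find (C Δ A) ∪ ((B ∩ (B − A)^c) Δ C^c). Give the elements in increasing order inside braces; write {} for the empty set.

C Δ A = {1, 4, 5, 11}
B − A = {2, 3, 7, 11}
(B − A)^c = {1, 4, 5, 6, 8, 9, 10}
B ∩ (B − A)^c = {1}
C^c = {1, 2, 3, 6, 7, 8, 9, 10}
(B ∩ (B − A)^c) Δ C^c = {2, 3, 6, 7, 8, 9, 10}
(C Δ A) ∪ ((B ∩ (B − A)^c) Δ C^c) = {1, 2, 3, 4, 5, 6, 7, 8, 9, 10, 11}

{1, 2, 3, 4, 5, 6, 7, 8, 9, 10, 11}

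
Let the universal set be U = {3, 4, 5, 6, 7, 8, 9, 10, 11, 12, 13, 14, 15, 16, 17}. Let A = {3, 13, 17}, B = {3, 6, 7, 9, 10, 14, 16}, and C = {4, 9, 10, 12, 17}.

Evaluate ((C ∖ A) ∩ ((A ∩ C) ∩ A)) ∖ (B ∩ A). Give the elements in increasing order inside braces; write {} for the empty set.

{}

C ∖ A = {4, 9, 10, 12}
A ∩ C = {17}
(A ∩ C) ∩ A = {17}
(C ∖ A) ∩ ((A ∩ C) ∩ A) = {}
B ∩ A = {3}
((C ∖ A) ∩ ((A ∩ C) ∩ A)) ∖ (B ∩ A) = {}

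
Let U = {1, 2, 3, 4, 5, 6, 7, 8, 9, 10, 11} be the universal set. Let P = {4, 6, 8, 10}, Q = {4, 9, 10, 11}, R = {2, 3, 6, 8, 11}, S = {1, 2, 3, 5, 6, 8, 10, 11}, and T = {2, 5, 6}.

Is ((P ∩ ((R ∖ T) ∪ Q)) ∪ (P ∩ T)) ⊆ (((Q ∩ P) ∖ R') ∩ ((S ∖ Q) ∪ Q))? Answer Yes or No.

R ∖ T = {3, 8, 11}
(R ∖ T) ∪ Q = {3, 4, 8, 9, 10, 11}
P ∩ ((R ∖ T) ∪ Q) = {4, 8, 10}
P ∩ T = {6}
(P ∩ ((R ∖ T) ∪ Q)) ∪ (P ∩ T) = {4, 6, 8, 10}
Q ∩ P = {4, 10}
R' = {1, 4, 5, 7, 9, 10}
(Q ∩ P) ∖ R' = {}
S ∖ Q = {1, 2, 3, 5, 6, 8}
(S ∖ Q) ∪ Q = {1, 2, 3, 4, 5, 6, 8, 9, 10, 11}
((Q ∩ P) ∖ R') ∩ ((S ∖ Q) ∪ Q) = {}
4 ∈ (P ∩ ((R ∖ T) ∪ Q)) ∪ (P ∩ T) but 4 ∉ ((Q ∩ P) ∖ R') ∩ ((S ∖ Q) ∪ Q), so the inclusion fails.

No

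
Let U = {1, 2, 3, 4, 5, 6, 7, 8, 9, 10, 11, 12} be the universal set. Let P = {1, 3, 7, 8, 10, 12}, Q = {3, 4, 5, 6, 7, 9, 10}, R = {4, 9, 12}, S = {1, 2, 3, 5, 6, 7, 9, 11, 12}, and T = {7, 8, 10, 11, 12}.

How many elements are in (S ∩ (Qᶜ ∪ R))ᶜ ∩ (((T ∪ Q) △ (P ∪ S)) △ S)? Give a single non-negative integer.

Qᶜ = {1, 2, 8, 11, 12}
Qᶜ ∪ R = {1, 2, 4, 8, 9, 11, 12}
S ∩ (Qᶜ ∪ R) = {1, 2, 9, 11, 12}
(S ∩ (Qᶜ ∪ R))ᶜ = {3, 4, 5, 6, 7, 8, 10}
T ∪ Q = {3, 4, 5, 6, 7, 8, 9, 10, 11, 12}
P ∪ S = {1, 2, 3, 5, 6, 7, 8, 9, 10, 11, 12}
(T ∪ Q) △ (P ∪ S) = {1, 2, 4}
((T ∪ Q) △ (P ∪ S)) △ S = {3, 4, 5, 6, 7, 9, 11, 12}
(S ∩ (Qᶜ ∪ R))ᶜ ∩ (((T ∪ Q) △ (P ∪ S)) △ S) = {3, 4, 5, 6, 7}
|(S ∩ (Qᶜ ∪ R))ᶜ ∩ (((T ∪ Q) △ (P ∪ S)) △ S)| = 5

5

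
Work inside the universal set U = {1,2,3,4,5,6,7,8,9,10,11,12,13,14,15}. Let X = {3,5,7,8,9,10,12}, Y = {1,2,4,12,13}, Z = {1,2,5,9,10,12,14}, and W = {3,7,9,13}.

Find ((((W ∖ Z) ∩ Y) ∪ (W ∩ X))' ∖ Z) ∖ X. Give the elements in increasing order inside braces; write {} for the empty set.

W ∖ Z = {3,7,13}
(W ∖ Z) ∩ Y = {13}
W ∩ X = {3,7,9}
((W ∖ Z) ∩ Y) ∪ (W ∩ X) = {3,7,9,13}
(((W ∖ Z) ∩ Y) ∪ (W ∩ X))' = {1,2,4,5,6,8,10,11,12,14,15}
(((W ∖ Z) ∩ Y) ∪ (W ∩ X))' ∖ Z = {4,6,8,11,15}
((((W ∖ Z) ∩ Y) ∪ (W ∩ X))' ∖ Z) ∖ X = {4,6,11,15}

{4,6,11,15}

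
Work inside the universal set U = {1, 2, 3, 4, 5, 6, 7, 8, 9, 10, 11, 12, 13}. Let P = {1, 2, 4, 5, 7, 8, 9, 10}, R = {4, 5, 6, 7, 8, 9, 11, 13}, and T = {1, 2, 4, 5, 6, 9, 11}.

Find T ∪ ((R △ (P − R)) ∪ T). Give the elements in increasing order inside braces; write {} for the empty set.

{1, 2, 4, 5, 6, 7, 8, 9, 10, 11, 13}

P − R = {1, 2, 10}
R △ (P − R) = {1, 2, 4, 5, 6, 7, 8, 9, 10, 11, 13}
(R △ (P − R)) ∪ T = {1, 2, 4, 5, 6, 7, 8, 9, 10, 11, 13}
T ∪ ((R △ (P − R)) ∪ T) = {1, 2, 4, 5, 6, 7, 8, 9, 10, 11, 13}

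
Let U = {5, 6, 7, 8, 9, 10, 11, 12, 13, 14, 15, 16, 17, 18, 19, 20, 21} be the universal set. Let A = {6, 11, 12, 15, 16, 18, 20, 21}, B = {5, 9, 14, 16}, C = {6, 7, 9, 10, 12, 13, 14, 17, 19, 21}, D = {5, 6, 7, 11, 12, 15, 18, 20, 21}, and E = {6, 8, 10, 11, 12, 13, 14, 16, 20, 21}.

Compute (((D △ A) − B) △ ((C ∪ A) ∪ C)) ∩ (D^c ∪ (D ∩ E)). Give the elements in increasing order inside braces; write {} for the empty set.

D △ A = {5, 7, 16}
(D △ A) − B = {7}
C ∪ A = {6, 7, 9, 10, 11, 12, 13, 14, 15, 16, 17, 18, 19, 20, 21}
(C ∪ A) ∪ C = {6, 7, 9, 10, 11, 12, 13, 14, 15, 16, 17, 18, 19, 20, 21}
((D △ A) − B) △ ((C ∪ A) ∪ C) = {6, 9, 10, 11, 12, 13, 14, 15, 16, 17, 18, 19, 20, 21}
D^c = {8, 9, 10, 13, 14, 16, 17, 19}
D ∩ E = {6, 11, 12, 20, 21}
D^c ∪ (D ∩ E) = {6, 8, 9, 10, 11, 12, 13, 14, 16, 17, 19, 20, 21}
(((D △ A) − B) △ ((C ∪ A) ∪ C)) ∩ (D^c ∪ (D ∩ E)) = {6, 9, 10, 11, 12, 13, 14, 16, 17, 19, 20, 21}

{6, 9, 10, 11, 12, 13, 14, 16, 17, 19, 20, 21}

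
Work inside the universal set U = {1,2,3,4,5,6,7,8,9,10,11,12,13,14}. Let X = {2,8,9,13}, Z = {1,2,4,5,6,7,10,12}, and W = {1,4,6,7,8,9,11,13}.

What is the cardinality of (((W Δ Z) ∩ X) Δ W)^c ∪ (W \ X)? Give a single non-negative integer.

13

W Δ Z = {2,5,8,9,10,11,12,13}
(W Δ Z) ∩ X = {2,8,9,13}
((W Δ Z) ∩ X) Δ W = {1,2,4,6,7,11}
(((W Δ Z) ∩ X) Δ W)^c = {3,5,8,9,10,12,13,14}
W \ X = {1,4,6,7,11}
(((W Δ Z) ∩ X) Δ W)^c ∪ (W \ X) = {1,3,4,5,6,7,8,9,10,11,12,13,14}
|(((W Δ Z) ∩ X) Δ W)^c ∪ (W \ X)| = 13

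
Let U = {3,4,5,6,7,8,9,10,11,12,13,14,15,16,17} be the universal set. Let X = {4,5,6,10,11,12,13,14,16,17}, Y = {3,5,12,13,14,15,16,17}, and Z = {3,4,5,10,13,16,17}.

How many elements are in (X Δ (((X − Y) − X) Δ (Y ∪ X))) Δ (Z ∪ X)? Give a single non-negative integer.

11

X − Y = {4,6,10,11}
(X − Y) − X = {}
Y ∪ X = {3,4,5,6,10,11,12,13,14,15,16,17}
((X − Y) − X) Δ (Y ∪ X) = {3,4,5,6,10,11,12,13,14,15,16,17}
X Δ (((X − Y) − X) Δ (Y ∪ X)) = {3,15}
Z ∪ X = {3,4,5,6,10,11,12,13,14,16,17}
(X Δ (((X − Y) − X) Δ (Y ∪ X))) Δ (Z ∪ X) = {4,5,6,10,11,12,13,14,15,16,17}
|(X Δ (((X − Y) − X) Δ (Y ∪ X))) Δ (Z ∪ X)| = 11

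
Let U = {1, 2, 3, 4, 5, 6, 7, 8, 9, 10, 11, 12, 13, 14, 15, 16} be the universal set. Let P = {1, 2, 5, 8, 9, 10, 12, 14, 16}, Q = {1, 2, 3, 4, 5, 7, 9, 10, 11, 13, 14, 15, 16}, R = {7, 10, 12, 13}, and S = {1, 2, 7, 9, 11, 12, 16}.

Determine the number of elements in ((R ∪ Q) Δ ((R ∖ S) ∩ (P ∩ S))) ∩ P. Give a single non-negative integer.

R ∪ Q = {1, 2, 3, 4, 5, 7, 9, 10, 11, 12, 13, 14, 15, 16}
R ∖ S = {10, 13}
P ∩ S = {1, 2, 9, 12, 16}
(R ∖ S) ∩ (P ∩ S) = {}
(R ∪ Q) Δ ((R ∖ S) ∩ (P ∩ S)) = {1, 2, 3, 4, 5, 7, 9, 10, 11, 12, 13, 14, 15, 16}
((R ∪ Q) Δ ((R ∖ S) ∩ (P ∩ S))) ∩ P = {1, 2, 5, 9, 10, 12, 14, 16}
|((R ∪ Q) Δ ((R ∖ S) ∩ (P ∩ S))) ∩ P| = 8

8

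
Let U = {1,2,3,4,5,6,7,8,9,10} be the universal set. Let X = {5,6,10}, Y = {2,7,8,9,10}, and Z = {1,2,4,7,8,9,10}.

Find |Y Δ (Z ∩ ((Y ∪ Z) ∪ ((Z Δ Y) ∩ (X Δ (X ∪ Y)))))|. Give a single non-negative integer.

Y ∪ Z = {1,2,4,7,8,9,10}
Z Δ Y = {1,4}
X ∪ Y = {2,5,6,7,8,9,10}
X Δ (X ∪ Y) = {2,7,8,9}
(Z Δ Y) ∩ (X Δ (X ∪ Y)) = {}
(Y ∪ Z) ∪ ((Z Δ Y) ∩ (X Δ (X ∪ Y))) = {1,2,4,7,8,9,10}
Z ∩ ((Y ∪ Z) ∪ ((Z Δ Y) ∩ (X Δ (X ∪ Y)))) = {1,2,4,7,8,9,10}
Y Δ (Z ∩ ((Y ∪ Z) ∪ ((Z Δ Y) ∩ (X Δ (X ∪ Y))))) = {1,4}
|Y Δ (Z ∩ ((Y ∪ Z) ∪ ((Z Δ Y) ∩ (X Δ (X ∪ Y)))))| = 2

2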